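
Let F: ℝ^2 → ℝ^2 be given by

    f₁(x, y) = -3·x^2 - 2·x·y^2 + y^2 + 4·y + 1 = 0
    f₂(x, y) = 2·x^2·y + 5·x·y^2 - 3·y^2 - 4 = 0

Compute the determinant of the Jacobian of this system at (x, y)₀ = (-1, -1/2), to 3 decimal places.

51.750

J = [[-6·x - 2·y^2, -4·x·y + 2·y + 4], [4·x·y + 5·y^2, 2·x^2 + 10·x·y - 6·y]].
At the point, J = [[5.500, 1.000], [3.250, 10.000]].
det J = 51.750.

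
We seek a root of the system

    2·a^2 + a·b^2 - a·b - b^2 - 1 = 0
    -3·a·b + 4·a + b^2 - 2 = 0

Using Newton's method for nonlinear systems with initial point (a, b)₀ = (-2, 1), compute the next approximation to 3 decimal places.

(-1.400, 1.300)

At (-2, 1): F = (6.000, -3.000).
Jacobian J = [[4·a + b^2 - b, 2·a·b - a - 2·b], [-3·b + 4, -3·a + 2·b]].
At the point, J = [[-8.000, -4.000], [1.000, 8.000]] (det J = -60.000).
Solving J·Δ = −F gives Δ = (0.600, 0.300).
Then the next iterate is (a, b)₁ = (-1.400, 1.300).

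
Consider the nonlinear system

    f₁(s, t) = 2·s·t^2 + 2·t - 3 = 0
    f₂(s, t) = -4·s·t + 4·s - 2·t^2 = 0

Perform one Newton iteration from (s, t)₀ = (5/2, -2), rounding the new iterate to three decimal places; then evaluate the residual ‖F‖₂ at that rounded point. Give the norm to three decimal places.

1.652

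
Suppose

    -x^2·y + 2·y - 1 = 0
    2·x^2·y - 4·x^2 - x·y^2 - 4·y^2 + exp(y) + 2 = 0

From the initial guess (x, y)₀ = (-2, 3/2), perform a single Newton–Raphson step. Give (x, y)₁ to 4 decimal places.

(-1.2932, 1.6205)

At (-2, 3/2): F = (-4.0000, -2.018311).
Jacobian J = [[-2·x·y, -x^2 + 2], [4·x·y - 8·x - y^2, 2·x^2 - 2·x·y - 8·y + exp(y)]].
At the point, J = [[6.0000, -2.0000], [1.7500, 6.481689]] (det J = 42.390134).
Solving J·Δ = −F gives Δ = (0.7068, 0.1205).
Then the next iterate is (x, y)₁ = (-1.2932, 1.6205).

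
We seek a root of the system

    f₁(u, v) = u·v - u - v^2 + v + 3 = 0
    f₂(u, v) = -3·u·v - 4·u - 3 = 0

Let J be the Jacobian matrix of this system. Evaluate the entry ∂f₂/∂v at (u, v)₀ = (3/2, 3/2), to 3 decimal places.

-4.500

∂f₂/∂v = -3·u.
At (3/2, 3/2) this is -4.500.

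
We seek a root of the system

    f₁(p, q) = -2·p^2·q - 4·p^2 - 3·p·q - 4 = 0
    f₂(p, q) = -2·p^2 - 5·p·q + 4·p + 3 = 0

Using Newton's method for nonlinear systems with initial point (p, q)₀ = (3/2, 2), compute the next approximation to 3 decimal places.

(0.321, 2.487)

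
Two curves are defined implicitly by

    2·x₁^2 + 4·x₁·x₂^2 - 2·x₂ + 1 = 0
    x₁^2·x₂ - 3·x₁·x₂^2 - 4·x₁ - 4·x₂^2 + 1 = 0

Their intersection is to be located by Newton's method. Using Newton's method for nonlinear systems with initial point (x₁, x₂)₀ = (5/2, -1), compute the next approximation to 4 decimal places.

(1.4184, -0.5292)

At (5/2, -1): F = (25.5000, -26.7500).
Jacobian J = [[4·x₁ + 4·x₂^2, 8·x₁·x₂ - 2], [2·x₁·x₂ - 3·x₂^2 - 4, x₁^2 - 6·x₁·x₂ - 8·x₂]].
At the point, J = [[14.0000, -22.0000], [-12.0000, 29.2500]] (det J = 145.5000).
Solving J·Δ = −F gives Δ = (-1.0816, 0.4708).
Then the next iterate is (x₁, x₂)₁ = (1.4184, -0.5292).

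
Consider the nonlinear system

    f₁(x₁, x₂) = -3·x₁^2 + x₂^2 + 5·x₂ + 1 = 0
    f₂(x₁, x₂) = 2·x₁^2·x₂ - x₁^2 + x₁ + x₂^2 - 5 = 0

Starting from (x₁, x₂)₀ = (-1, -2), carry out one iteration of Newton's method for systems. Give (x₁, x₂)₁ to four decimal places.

(0.0000, 0.0000)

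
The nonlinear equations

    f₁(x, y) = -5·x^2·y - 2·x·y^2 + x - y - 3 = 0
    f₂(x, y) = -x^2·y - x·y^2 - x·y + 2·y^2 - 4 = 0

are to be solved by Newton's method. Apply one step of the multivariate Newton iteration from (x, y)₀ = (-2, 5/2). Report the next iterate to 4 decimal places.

(-1.1804, 1.5542)

At (-2, 5/2): F = (-32.5000, 16.0000).
Jacobian J = [[-10·x·y - 2·y^2 + 1, -5·x^2 - 4·x·y - 1], [-2·x·y - y^2 - y, -x^2 - 2·x·y - x + 4·y]].
At the point, J = [[38.5000, -1.0000], [1.2500, 18.0000]] (det J = 694.2500).
Solving J·Δ = −F gives Δ = (0.8196, -0.9458).
Then the next iterate is (x, y)₁ = (-1.1804, 1.5542).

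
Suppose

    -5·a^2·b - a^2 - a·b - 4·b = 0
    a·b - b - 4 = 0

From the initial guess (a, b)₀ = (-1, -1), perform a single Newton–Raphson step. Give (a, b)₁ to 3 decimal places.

(4.000, -4.500)

At (-1, -1): F = (7.000, -2.000).
Jacobian J = [[-10·a·b - 2·a - b, -5·a^2 - a - 4], [b, a - 1]].
At the point, J = [[-7.000, -8.000], [-1.000, -2.000]] (det J = 6.000).
Solving J·Δ = −F gives Δ = (5.000, -3.500).
Then the next iterate is (a, b)₁ = (4.000, -4.500).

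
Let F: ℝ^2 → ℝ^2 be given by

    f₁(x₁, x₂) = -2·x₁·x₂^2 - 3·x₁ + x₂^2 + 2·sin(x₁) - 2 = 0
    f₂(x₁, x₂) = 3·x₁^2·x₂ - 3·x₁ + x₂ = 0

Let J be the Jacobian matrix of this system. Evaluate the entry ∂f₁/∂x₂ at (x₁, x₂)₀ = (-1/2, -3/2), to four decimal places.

∂f₁/∂x₂ = -4·x₁·x₂ + 2·x₂.
At (-1/2, -3/2) this is -6.0000.

-6.0000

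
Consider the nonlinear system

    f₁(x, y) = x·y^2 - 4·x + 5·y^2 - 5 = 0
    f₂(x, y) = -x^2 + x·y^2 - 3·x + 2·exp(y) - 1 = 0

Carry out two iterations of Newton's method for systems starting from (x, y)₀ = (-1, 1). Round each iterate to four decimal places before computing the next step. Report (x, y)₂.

(-0.2163, -3.3466)

At (-1, 1): F = (3.0000, 5.436564).
Jacobian J = [[y^2 - 4, 2·x·y + 10·y], [-2·x + y^2 - 3, 2·x·y + 2·exp(y)]].
At the point, J = [[-3.0000, 8.0000], [0.0000, 3.436564]] (det J = -10.309691).
Solving J·Δ = −F gives Δ = (-3.2186, -1.5820).
Then the next iterate is (x, y)₁ = (-4.2186, -0.5820).
Round to (-4.2186, -0.5820) and repeat: F = (12.139079, -6.452168), J = [[-3.661276, -0.909550], [5.775924, 6.028010]].
Δ = (4.0023, -2.7646), so (x, y)₂ = (-0.2163, -3.3466).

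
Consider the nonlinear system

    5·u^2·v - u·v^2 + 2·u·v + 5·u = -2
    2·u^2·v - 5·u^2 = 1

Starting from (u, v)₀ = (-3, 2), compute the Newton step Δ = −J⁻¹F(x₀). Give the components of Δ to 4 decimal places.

(1.4630, 0.0679)

At (-3, 2): F = (77.0000, -10.0000).
Jacobian J = [[10·u·v - v^2 + 2·v + 5, 5·u^2 - 2·u·v + 2·u], [4·u·v - 10·u, 2·u^2]].
At the point, J = [[-55.0000, 51.0000], [6.0000, 18.0000]] (det J = -1296.0000).
Solving J·Δ = −F gives Δ = (1.4630, 0.0679).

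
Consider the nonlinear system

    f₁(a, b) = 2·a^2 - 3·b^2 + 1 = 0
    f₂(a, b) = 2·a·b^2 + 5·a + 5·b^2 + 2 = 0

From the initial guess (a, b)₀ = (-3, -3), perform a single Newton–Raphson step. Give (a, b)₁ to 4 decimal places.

At (-3, -3): F = (-8.0000, -22.0000).
Jacobian J = [[4·a, -6·b], [2·b^2 + 5, 4·a·b + 10·b]].
At the point, J = [[-12.0000, 18.0000], [23.0000, 6.0000]] (det J = -486.0000).
Solving J·Δ = −F gives Δ = (0.7160, 0.9218).
Then the next iterate is (a, b)₁ = (-2.2840, -2.0782).

(-2.2840, -2.0782)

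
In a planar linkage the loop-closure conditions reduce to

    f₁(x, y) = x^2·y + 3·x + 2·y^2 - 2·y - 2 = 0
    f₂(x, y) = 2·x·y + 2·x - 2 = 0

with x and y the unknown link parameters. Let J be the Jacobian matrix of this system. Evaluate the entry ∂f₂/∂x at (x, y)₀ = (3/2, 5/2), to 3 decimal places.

7.000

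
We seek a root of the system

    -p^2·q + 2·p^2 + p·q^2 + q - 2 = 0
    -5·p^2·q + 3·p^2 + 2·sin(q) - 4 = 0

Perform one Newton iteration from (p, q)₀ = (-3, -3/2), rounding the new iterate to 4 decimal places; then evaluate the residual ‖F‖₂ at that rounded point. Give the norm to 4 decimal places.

At (-3, -3/2): F = (21.2500, 88.505010).
Jacobian J = [[-2·p·q + 4·p + q^2, -p^2 + 2·p·q + 1], [-10·p·q + 6·p, -5·p^2 + 2·cos(q)]].
At the point, J = [[-18.7500, 1.0000], [-63.0000, -44.858526]] (det J = 904.097355).
Solving J·Δ = −F gives Δ = (1.1523, 0.3547).
Then the next iterate is (p, q)₁ = (-1.8477, -1.1453).
Re-evaluating at (-1.8477, -1.1453): F = (5.169089, 23.970562), so ‖F‖₂ = 24.5216.

24.5216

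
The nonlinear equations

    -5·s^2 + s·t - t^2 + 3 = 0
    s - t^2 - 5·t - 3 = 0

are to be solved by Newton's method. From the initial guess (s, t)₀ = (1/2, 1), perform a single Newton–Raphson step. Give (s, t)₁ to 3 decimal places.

(1.229, -0.110)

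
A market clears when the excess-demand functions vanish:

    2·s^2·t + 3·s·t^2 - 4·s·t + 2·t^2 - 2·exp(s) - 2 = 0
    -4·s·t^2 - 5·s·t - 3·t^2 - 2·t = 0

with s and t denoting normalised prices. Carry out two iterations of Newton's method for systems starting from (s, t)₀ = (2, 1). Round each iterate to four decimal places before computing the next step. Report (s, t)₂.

At (2, 1): F = (-8.778112, -23.0000).
Jacobian J = [[4·s·t + 3·t^2 - 4·t - 2·exp(s), 2·s^2 + 6·s·t - 4·s + 4·t], [-4·t^2 - 5·t, -8·s·t - 5·s - 6·t - 2]].
At the point, J = [[-7.778112, 16.0000], [-9.0000, -34.0000]] (det J = 408.455815).
Solving J·Δ = −F gives Δ = (-1.6316, -0.2446).
Then the next iterate is (s, t)₁ = (0.3684, 0.7554).
Round to (0.3684, 0.7554) and repeat: F = (-4.027036, -5.455013), J = [[-3.087395, 3.489173], [-6.059517, -10.600715]].
Δ = (-1.1457, 0.1403), so (s, t)₂ = (-0.7773, 0.8957).

(-0.7773, 0.8957)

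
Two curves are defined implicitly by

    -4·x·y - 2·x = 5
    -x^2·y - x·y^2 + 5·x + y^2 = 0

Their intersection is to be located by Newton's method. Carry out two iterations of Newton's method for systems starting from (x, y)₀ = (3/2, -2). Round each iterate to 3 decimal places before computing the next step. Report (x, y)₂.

(0.568, -1.604)

At (3/2, -2): F = (4.000, 10.000).
Jacobian J = [[-4·y - 2, -4·x], [-2·x·y - y^2 + 5, -x^2 - 2·x·y + 2·y]].
At the point, J = [[6.000, -6.000], [7.000, -0.250]] (det J = 40.500).
Solving J·Δ = −F gives Δ = (-1.457, -0.790).
Then the next iterate is (x, y)₁ = (0.043, -2.790).
Round to (0.043, -2.790) and repeat: F = (-4.60612, 7.66954), J = [[9.160, -0.172], [-2.54416, -5.34191]].
Δ = (0.525, 1.186), so (x, y)₂ = (0.568, -1.604).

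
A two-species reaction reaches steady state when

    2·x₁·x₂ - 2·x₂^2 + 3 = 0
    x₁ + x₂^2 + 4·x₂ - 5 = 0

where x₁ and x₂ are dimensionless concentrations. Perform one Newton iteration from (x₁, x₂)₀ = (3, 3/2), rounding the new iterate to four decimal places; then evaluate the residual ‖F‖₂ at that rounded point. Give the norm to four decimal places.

At (3, 3/2): F = (7.5000, 6.2500).
Jacobian J = [[2·x₂, 2·x₁ - 4·x₂], [1, 2·x₂ + 4]].
At the point, J = [[3.0000, 0.0000], [1.0000, 7.0000]] (det J = 21.0000).
Solving J·Δ = −F gives Δ = (-2.5000, -0.5357).
Then the next iterate is (x₁, x₂)₁ = (0.5000, 0.9643).
Re-evaluating at (0.5000, 0.9643): F = (2.104551, 0.287074), so ‖F‖₂ = 2.1240.

2.1240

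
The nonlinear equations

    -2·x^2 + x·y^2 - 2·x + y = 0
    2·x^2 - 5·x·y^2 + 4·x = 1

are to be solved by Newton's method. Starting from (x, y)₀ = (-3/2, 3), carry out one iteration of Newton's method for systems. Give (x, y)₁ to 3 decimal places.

(-1.404, 1.656)

At (-3/2, 3): F = (-12.000, 65.000).
Jacobian J = [[-4·x + y^2 - 2, 2·x·y + 1], [4·x - 5·y^2 + 4, -10·x·y]].
At the point, J = [[13.000, -8.000], [-47.000, 45.000]] (det J = 209.000).
Solving J·Δ = −F gives Δ = (0.096, -1.344).
Then the next iterate is (x, y)₁ = (-1.404, 1.656).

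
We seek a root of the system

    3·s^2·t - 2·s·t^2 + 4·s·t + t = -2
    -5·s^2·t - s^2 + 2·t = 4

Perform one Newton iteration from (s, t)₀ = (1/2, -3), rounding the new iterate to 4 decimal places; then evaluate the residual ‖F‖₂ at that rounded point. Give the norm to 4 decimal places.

5.3110

At (1/2, -3): F = (-18.2500, -6.5000).
Jacobian J = [[6·s·t - 2·t^2 + 4·t, 3·s^2 - 4·s·t + 4·s + 1], [-10·s·t - 2·s, -5·s^2 + 2]].
At the point, J = [[-39.0000, 9.7500], [14.0000, 0.7500]] (det J = -165.7500).
Solving J·Δ = −F gives Δ = (0.2998, 3.0709).
Then the next iterate is (s, t)₁ = (0.7998, 0.0709).
Re-evaluating at (0.7998, 0.0709): F = (2.425742, -4.724647), so ‖F‖₂ = 5.3110.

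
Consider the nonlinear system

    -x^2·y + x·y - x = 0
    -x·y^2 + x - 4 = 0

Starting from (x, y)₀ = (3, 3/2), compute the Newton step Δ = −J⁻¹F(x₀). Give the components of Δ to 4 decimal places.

(-0.8913, -0.7373)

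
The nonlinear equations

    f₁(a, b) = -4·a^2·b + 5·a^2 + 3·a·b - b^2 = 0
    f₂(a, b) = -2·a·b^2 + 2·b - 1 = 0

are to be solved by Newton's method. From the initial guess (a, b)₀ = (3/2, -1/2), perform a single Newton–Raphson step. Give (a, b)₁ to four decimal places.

At (3/2, -1/2): F = (13.2500, -2.7500).
Jacobian J = [[-8·a·b + 10·a + 3·b, -4·a^2 + 3·a - 2·b], [-2·b^2, -4·a·b + 2]].
At the point, J = [[19.5000, -3.5000], [-0.5000, 5.0000]] (det J = 95.7500).
Solving J·Δ = −F gives Δ = (-0.5914, 0.4909).
Then the next iterate is (a, b)₁ = (0.9086, -0.0091).

(0.9086, -0.0091)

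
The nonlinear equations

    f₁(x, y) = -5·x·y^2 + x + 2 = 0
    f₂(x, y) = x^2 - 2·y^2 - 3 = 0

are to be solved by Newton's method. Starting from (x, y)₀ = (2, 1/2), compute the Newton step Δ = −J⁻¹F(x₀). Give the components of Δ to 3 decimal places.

At (2, 1/2): F = (1.500, 0.500).
Jacobian J = [[-5·y^2 + 1, -10·x·y], [2·x, -4·y]].
At the point, J = [[-0.250, -10.000], [4.000, -2.000]] (det J = 40.500).
Solving J·Δ = −F gives Δ = (-0.049, 0.151).

(-0.049, 0.151)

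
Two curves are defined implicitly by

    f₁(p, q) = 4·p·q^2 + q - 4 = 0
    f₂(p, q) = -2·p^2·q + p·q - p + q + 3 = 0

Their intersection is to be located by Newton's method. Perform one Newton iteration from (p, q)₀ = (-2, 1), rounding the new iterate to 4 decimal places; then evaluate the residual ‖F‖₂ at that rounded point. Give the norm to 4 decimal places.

At (-2, 1): F = (-11.0000, -4.0000).
Jacobian J = [[4·q^2, 8·p·q + 1], [-4·p·q + q - 1, -2·p^2 + p + 1]].
At the point, J = [[4.0000, -15.0000], [8.0000, -9.0000]] (det J = 84.0000).
Solving J·Δ = −F gives Δ = (-0.4643, -0.8571).
Then the next iterate is (p, q)₁ = (-2.4643, 0.1429).
Re-evaluating at (-2.4643, 0.1429): F = (-4.058388, 3.519453), so ‖F‖₂ = 5.3719.

5.3719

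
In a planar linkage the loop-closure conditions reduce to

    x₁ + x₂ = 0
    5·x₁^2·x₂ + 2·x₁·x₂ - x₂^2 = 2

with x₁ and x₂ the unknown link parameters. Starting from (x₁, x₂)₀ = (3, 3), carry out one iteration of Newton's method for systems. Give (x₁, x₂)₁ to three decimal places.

(5.510, -5.510)

At (3, 3): F = (6.000, 142.000).
Jacobian J = [[1, 1], [10·x₁·x₂ + 2·x₂, 5·x₁^2 + 2·x₁ - 2·x₂]].
At the point, J = [[1.000, 1.000], [96.000, 45.000]] (det J = -51.000).
Solving J·Δ = −F gives Δ = (2.510, -8.510).
Then the next iterate is (x₁, x₂)₁ = (5.510, -5.510).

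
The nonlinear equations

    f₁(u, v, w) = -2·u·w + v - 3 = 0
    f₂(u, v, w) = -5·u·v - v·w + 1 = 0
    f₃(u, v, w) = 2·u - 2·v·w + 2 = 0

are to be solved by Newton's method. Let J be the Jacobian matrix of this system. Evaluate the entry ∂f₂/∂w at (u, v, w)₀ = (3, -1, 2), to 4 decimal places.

∂f₂/∂w = -v.
At (3, -1, 2) this is 1.0000.

1.0000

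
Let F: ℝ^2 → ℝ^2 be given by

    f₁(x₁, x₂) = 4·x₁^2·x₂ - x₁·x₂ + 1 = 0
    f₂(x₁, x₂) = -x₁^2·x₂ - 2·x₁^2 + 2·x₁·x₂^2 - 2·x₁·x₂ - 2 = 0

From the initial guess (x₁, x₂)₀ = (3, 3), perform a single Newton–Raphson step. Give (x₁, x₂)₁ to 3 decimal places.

(1.794, 2.490)

At (3, 3): F = (100.000, -11.000).
Jacobian J = [[8·x₁·x₂ - x₂, 4·x₁^2 - x₁], [-2·x₁·x₂ - 4·x₁ + 2·x₂^2 - 2·x₂, -x₁^2 + 4·x₁·x₂ - 2·x₁]].
At the point, J = [[69.000, 33.000], [-18.000, 21.000]] (det J = 2043.000).
Solving J·Δ = −F gives Δ = (-1.206, -0.510).
Then the next iterate is (x₁, x₂)₁ = (1.794, 2.490).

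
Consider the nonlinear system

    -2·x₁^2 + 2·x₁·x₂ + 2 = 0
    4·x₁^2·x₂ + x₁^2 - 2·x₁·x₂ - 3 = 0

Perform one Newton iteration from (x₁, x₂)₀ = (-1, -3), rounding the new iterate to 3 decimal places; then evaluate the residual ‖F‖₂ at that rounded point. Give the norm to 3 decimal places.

2.689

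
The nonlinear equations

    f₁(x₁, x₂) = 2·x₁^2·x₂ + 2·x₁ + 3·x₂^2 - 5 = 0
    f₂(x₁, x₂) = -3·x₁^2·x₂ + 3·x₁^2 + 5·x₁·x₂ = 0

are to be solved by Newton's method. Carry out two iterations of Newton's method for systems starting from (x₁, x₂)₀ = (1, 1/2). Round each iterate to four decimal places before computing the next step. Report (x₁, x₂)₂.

(-0.0357, 1.3475)

At (1, 1/2): F = (-1.2500, 4.0000).
Jacobian J = [[4·x₁·x₂ + 2, 2·x₁^2 + 6·x₂], [-6·x₁·x₂ + 6·x₁ + 5·x₂, -3·x₁^2 + 5·x₁]].
At the point, J = [[4.0000, 5.0000], [5.5000, 2.0000]] (det J = -19.5000).
Solving J·Δ = −F gives Δ = (-1.1538, 1.1731).
Then the next iterate is (x₁, x₂)₁ = (-0.1538, 1.6731).
Round to (-0.1538, 1.6731) and repeat: F = (3.169343, -1.334379), J = [[0.970709, 10.085909], [8.986637, -0.839963]].
Δ = (0.1181, -0.3256), so (x₁, x₂)₂ = (-0.0357, 1.3475).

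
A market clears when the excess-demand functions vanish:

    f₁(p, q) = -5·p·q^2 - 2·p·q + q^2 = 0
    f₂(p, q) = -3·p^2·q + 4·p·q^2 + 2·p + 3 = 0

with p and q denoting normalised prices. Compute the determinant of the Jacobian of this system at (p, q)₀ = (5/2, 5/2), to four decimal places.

-1789.0625

J = [[-5·q^2 - 2·q, -10·p·q - 2·p + 2·q], [-6·p·q + 4·q^2 + 2, -3·p^2 + 8·p·q]].
At the point, J = [[-36.2500, -62.5000], [-10.5000, 31.2500]].
det J = -1789.0625.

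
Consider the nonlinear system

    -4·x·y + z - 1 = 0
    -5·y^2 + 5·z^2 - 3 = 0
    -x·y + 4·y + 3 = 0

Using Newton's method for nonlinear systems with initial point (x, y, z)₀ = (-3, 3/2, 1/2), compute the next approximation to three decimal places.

(-6.169, -1.108, -4.723)

At (-3, 3/2, 1/2): F = (17.500, -13.000, 13.500).
Jacobian J = [[-4·y, -4·x, 1], [0, -10·y, 10·z], [-y, -x + 4, 0]].
At the point, J = [[-6.000, 12.000, 1.000], [0.000, -15.000, 5.000], [-1.500, 7.000, 0.000]] (det J = 97.500).
Solving J·Δ = −F gives Δ = (-3.169, -2.608, -5.223).
Then the next iterate is (x, y, z)₁ = (-6.169, -1.108, -4.723).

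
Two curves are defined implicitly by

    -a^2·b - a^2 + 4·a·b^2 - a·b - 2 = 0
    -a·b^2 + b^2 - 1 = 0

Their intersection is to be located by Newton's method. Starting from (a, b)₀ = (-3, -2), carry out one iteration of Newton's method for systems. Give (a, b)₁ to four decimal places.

(2.0833, -2.3333)

At (-3, -2): F = (-47.0000, 15.0000).
Jacobian J = [[-2·a·b - 2·a + 4·b^2 - b, -a^2 + 8·a·b - a], [-b^2, -2·a·b + 2·b]].
At the point, J = [[12.0000, 42.0000], [-4.0000, -16.0000]] (det J = -24.0000).
Solving J·Δ = −F gives Δ = (5.0833, -0.3333).
Then the next iterate is (a, b)₁ = (2.0833, -2.3333).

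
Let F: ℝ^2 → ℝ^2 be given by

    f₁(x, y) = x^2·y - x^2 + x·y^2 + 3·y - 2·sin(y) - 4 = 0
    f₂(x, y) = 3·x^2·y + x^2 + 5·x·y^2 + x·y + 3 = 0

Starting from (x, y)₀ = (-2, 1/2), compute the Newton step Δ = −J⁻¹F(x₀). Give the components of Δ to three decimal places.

At (-2, 1/2): F = (-5.95885, 9.500).
Jacobian J = [[2·x·y - 2·x + y^2, x^2 + 2·x·y - 2·cos(y) + 3], [6·x·y + 2·x + 5·y^2 + y, 3·x^2 + 10·x·y + x]].
At the point, J = [[2.250, 3.24483], [-8.250, 0.000]] (det J = 26.76989).
Solving J·Δ = −F gives Δ = (1.152, 1.038).

(1.152, 1.038)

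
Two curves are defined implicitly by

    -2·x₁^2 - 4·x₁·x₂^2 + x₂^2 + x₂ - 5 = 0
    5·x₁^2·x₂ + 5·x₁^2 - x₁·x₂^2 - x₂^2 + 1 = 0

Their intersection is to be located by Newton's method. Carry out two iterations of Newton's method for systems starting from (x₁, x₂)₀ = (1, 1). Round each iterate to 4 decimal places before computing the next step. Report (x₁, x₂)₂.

At (1, 1): F = (-9.0000, 9.0000).
Jacobian J = [[-4·x₁ - 4·x₂^2, -8·x₁·x₂ + 2·x₂ + 1], [10·x₁·x₂ + 10·x₁ - x₂^2, 5·x₁^2 - 2·x₁·x₂ - 2·x₂]].
At the point, J = [[-8.0000, -5.0000], [19.0000, 1.0000]] (det J = 87.0000).
Solving J·Δ = −F gives Δ = (-0.4138, -1.1379).
Then the next iterate is (x₁, x₂)₁ = (0.5862, -0.1379).
Round to (0.5862, -0.1379) and repeat: F = (-5.850734, 2.451055), J = [[-2.420866, 1.370896], [5.034614, 2.155626]].
Δ = (-1.3178, 1.9407), so (x₁, x₂)₂ = (-0.7316, 1.8028).

(-0.7316, 1.8028)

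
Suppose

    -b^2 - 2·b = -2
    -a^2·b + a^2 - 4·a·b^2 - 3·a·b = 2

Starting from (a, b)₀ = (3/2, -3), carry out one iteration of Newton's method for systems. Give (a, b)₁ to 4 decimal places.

At (3/2, -3): F = (-1.0000, -33.5000).
Jacobian J = [[0, -2·b - 2], [-2·a·b + 2·a - 4·b^2 - 3·b, -a^2 - 8·a·b - 3·a]].
At the point, J = [[0.0000, 4.0000], [-15.0000, 29.2500]] (det J = 60.0000).
Solving J·Δ = −F gives Δ = (-1.7458, 0.2500).
Then the next iterate is (a, b)₁ = (-0.2458, -2.7500).

(-0.2458, -2.7500)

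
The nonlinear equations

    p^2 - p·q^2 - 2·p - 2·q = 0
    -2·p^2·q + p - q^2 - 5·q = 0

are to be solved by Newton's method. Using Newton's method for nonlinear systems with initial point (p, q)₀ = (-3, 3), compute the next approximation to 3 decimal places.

At (-3, 3): F = (36.000, -81.000).
Jacobian J = [[2·p - q^2 - 2, -2·p·q - 2], [-4·p·q + 1, -2·p^2 - 2·q - 5]].
At the point, J = [[-17.000, 16.000], [37.000, -29.000]] (det J = -99.000).
Solving J·Δ = −F gives Δ = (2.545, 0.455).
Then the next iterate is (p, q)₁ = (-0.455, 3.455).

(-0.455, 3.455)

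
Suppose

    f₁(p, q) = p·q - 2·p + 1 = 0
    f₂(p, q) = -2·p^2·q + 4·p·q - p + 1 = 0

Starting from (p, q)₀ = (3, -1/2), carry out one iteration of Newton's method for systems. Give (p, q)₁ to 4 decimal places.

At (3, -1/2): F = (-6.5000, 1.0000).
Jacobian J = [[q - 2, p], [-4·p·q + 4·q - 1, -2·p^2 + 4·p]].
At the point, J = [[-2.5000, 3.0000], [3.0000, -6.0000]] (det J = 6.0000).
Solving J·Δ = −F gives Δ = (-6.0000, -2.8333).
Then the next iterate is (p, q)₁ = (-3.0000, -3.3333).

(-3.0000, -3.3333)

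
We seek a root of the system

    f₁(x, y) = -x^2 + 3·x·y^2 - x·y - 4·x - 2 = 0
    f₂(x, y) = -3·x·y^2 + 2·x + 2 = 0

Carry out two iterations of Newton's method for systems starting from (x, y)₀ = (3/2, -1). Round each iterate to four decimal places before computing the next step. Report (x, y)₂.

(0.2836, -1.4879)

At (3/2, -1): F = (-4.2500, 0.5000).
Jacobian J = [[-2·x + 3·y^2 - y - 4, 6·x·y - x], [-3·y^2 + 2, -6·x·y]].
At the point, J = [[-3.0000, -10.5000], [-1.0000, 9.0000]] (det J = -37.5000).
Solving J·Δ = −F gives Δ = (-0.8800, -0.1533).
Then the next iterate is (x, y)₁ = (0.6200, -1.1533).
Round to (0.6200, -1.1533) and repeat: F = (-1.675366, 0.766012), J = [[-0.096397, -4.910276], [-1.990303, 4.290276]].
Δ = (-0.3364, -0.3346), so (x, y)₂ = (0.2836, -1.4879).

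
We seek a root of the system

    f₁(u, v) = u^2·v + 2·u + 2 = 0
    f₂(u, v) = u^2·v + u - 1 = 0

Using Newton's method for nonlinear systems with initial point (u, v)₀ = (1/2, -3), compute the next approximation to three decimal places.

(-3.000, -26.000)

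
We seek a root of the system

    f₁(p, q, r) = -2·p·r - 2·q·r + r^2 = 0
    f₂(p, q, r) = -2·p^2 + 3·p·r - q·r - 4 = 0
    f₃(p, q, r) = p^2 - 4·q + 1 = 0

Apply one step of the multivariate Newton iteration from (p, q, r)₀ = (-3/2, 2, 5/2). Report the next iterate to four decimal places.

(-1.0474, 0.4731, 0.2196)

At (-3/2, 2, 5/2): F = (3.7500, -24.7500, -4.7500).
Jacobian J = [[-2·r, -2·r, -2·p - 2·q + 2·r], [-4·p + 3·r, -r, 3·p - q], [2·p, -4, 0]].
At the point, J = [[-5.0000, -5.0000, 4.0000], [13.5000, -2.5000, -6.5000], [-3.0000, -4.0000, 0.0000]] (det J = -213.5000).
Solving J·Δ = −F gives Δ = (0.4526, -1.5269, -2.2804).
Then the next iterate is (p, q, r)₁ = (-1.0474, 0.4731, 0.2196).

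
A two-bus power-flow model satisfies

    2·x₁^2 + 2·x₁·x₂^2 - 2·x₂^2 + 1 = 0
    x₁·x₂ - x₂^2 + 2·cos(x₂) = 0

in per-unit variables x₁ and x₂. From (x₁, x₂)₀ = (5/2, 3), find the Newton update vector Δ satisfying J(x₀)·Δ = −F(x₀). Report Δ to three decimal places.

(-0.566, -1.369)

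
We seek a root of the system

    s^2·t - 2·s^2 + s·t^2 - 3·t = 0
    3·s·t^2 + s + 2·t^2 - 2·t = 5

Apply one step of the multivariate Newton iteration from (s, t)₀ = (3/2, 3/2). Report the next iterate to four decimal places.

At (3/2, 3/2): F = (-2.2500, 8.1250).
Jacobian J = [[2·s·t - 4·s + t^2, s^2 + 2·s·t - 3], [3·t^2 + 1, 6·s·t + 4·t - 2]].
At the point, J = [[0.7500, 3.7500], [7.7500, 17.5000]] (det J = -15.9375).
Solving J·Δ = −F gives Δ = (-4.3824, 1.4765).
Then the next iterate is (s, t)₁ = (-2.8824, 2.9765).

(-2.8824, 2.9765)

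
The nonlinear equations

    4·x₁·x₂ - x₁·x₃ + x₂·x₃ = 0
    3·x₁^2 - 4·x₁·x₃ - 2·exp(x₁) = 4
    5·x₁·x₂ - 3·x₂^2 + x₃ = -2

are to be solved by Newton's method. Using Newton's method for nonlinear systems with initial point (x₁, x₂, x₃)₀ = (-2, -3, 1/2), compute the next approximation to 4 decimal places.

(-0.9223, -1.7238, 0.9564)

At (-2, -3, 1/2): F = (23.5000, 11.729329, 5.5000).
Jacobian J = [[4·x₂ - x₃, 4·x₁ + x₃, -x₁ + x₂], [6·x₁ - 4·x₃ - 2·exp(x₁), 0, -4·x₁], [5·x₂, 5·x₁ - 6·x₂, 1]].
At the point, J = [[-12.5000, -7.5000, -1.0000], [-14.270671, 0.0000, 8.0000], [-15.0000, 8.0000, 1.0000]] (det J = 1707.135335).
Solving J·Δ = −F gives Δ = (1.0777, 1.2762, 0.4564).
Then the next iterate is (x₁, x₂, x₃)₁ = (-0.9223, -1.7238, 0.9564).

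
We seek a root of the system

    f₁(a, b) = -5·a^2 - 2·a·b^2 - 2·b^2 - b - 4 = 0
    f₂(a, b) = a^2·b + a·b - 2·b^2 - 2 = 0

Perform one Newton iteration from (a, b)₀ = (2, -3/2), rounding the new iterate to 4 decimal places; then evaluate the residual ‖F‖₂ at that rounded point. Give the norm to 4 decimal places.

At (2, -3/2): F = (-36.0000, -15.5000).
Jacobian J = [[-10·a - 2·b^2, -4·a·b - 4·b - 1], [2·a·b + b, a^2 + a - 4·b]].
At the point, J = [[-24.5000, 17.0000], [-7.5000, 12.0000]] (det J = -166.5000).
Solving J·Δ = −F gives Δ = (-1.0120, 0.6592).
Then the next iterate is (a, b)₁ = (0.9880, -0.8408).
Re-evaluating at (0.9880, -0.8408): F = (-10.850732, -5.065342), so ‖F‖₂ = 11.9748.

11.9748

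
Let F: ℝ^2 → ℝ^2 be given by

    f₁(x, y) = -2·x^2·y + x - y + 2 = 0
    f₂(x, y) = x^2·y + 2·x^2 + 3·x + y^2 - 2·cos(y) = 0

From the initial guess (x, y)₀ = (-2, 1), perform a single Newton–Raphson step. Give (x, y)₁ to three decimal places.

(-3.339, -1.339)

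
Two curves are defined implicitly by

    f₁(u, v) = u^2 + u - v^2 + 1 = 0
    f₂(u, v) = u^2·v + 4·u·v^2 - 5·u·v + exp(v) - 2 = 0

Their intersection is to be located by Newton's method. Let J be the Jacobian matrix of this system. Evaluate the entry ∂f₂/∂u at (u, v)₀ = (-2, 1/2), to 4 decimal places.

-3.5000

∂f₂/∂u = 2·u·v + 4·v^2 - 5·v.
At (-2, 1/2) this is -3.5000.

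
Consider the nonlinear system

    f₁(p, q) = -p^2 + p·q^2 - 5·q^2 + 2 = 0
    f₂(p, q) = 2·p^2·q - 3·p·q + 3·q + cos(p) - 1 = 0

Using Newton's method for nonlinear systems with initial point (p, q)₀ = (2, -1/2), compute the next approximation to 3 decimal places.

(1.765, 0.123)

At (2, -1/2): F = (-2.750, -3.91615).
Jacobian J = [[-2·p + q^2, 2·p·q - 10·q], [4·p·q - 3·q - sin(p), 2·p^2 - 3·p + 3]].
At the point, J = [[-3.750, 3.000], [-3.40930, 5.000]] (det J = -8.52211).
Solving J·Δ = −F gives Δ = (-0.235, 0.623).
Then the next iterate is (p, q)₁ = (1.765, 0.123).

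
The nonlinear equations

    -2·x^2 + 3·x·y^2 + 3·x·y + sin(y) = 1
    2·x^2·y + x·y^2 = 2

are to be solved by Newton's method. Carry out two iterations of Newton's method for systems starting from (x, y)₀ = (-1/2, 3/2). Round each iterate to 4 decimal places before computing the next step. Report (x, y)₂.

At (-1/2, 3/2): F = (-6.127505, -2.3750).
Jacobian J = [[-4·x + 3·y^2 + 3·y, 6·x·y + 3·x + cos(y)], [4·x·y + y^2, 2·x^2 + 2·x·y]].
At the point, J = [[13.2500, -5.929263], [-0.7500, -1.0000]] (det J = -17.696947).
Solving J·Δ = −F gives Δ = (-0.4495, -2.0379).
Then the next iterate is (x, y)₁ = (-0.9495, -0.5379).
Round to (-0.9495, -0.5379) and repeat: F = (-2.607401, -3.244613), J = [[3.052309, 1.074703], [2.332281, 2.824573]].
Δ = (0.6341, 0.6251), so (x, y)₂ = (-0.3154, 0.0872).

(-0.3154, 0.0872)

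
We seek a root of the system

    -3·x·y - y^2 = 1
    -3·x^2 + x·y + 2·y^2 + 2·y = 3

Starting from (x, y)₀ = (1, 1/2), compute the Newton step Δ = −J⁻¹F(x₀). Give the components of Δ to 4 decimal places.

At (1, 1/2): F = (-2.7500, -4.0000).
Jacobian J = [[-3·y, -3·x - 2·y], [-6·x + y, x + 4·y + 2]].
At the point, J = [[-1.5000, -4.0000], [-5.5000, 5.0000]] (det J = -29.5000).
Solving J·Δ = −F gives Δ = (-1.0085, -0.3093).

(-1.0085, -0.3093)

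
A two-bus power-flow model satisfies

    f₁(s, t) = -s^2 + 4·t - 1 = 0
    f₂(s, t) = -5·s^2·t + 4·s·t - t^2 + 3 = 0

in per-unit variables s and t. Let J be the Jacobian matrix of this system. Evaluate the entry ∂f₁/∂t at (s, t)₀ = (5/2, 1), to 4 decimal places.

4.0000

∂f₁/∂t = 4.
At (5/2, 1) this is 4.0000.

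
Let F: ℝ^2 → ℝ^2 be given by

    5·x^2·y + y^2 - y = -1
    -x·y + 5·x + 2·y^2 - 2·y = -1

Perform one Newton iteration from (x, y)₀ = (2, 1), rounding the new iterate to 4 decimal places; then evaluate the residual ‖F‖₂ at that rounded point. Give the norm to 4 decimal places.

6.6210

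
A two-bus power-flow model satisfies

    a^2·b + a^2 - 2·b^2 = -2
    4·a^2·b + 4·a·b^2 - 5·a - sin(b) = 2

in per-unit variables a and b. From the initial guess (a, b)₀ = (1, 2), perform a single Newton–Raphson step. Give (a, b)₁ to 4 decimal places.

At (1, 2): F = (-3.0000, 16.090703).
Jacobian J = [[2·a·b + 2·a, a^2 - 4·b], [8·a·b + 4·b^2 - 5, 4·a^2 + 8·a·b - cos(b)]].
At the point, J = [[6.0000, -7.0000], [27.0000, 20.416147]] (det J = 311.496881).
Solving J·Δ = −F gives Δ = (-0.1650, -0.5700).
Then the next iterate is (a, b)₁ = (0.8350, 1.4300).

(0.8350, 1.4300)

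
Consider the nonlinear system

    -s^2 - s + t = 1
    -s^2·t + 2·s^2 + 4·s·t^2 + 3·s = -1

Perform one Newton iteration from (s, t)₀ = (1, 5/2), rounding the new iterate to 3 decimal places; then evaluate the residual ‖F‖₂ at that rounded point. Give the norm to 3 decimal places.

8.671

At (1, 5/2): F = (-0.500, 28.500).
Jacobian J = [[-2·s - 1, 1], [-2·s·t + 4·s + 4·t^2 + 3, -s^2 + 8·s·t]].
At the point, J = [[-3.000, 1.000], [27.000, 19.000]] (det J = -84.000).
Solving J·Δ = −F gives Δ = (-0.452, -0.857).
Then the next iterate is (s, t)₁ = (0.548, 1.643).
Re-evaluating at (0.548, 1.643): F = (-0.20530, 8.66840), so ‖F‖₂ = 8.671.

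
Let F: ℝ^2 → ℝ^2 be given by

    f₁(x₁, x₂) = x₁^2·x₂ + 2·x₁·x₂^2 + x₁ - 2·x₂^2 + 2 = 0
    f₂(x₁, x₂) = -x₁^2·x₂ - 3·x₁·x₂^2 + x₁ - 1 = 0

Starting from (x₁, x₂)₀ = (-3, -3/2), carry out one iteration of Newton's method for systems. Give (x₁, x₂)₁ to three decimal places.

At (-3, -3/2): F = (-32.500, 29.750).
Jacobian J = [[2·x₁·x₂ + 2·x₂^2 + 1, x₁^2 + 4·x₁·x₂ - 4·x₂], [-2·x₁·x₂ - 3·x₂^2 + 1, -x₁^2 - 6·x₁·x₂]].
At the point, J = [[14.500, 33.000], [-14.750, -36.000]] (det J = -35.250).
Solving J·Δ = −F gives Δ = (5.340, -1.362).
Then the next iterate is (x₁, x₂)₁ = (2.340, -2.862).

(2.340, -2.862)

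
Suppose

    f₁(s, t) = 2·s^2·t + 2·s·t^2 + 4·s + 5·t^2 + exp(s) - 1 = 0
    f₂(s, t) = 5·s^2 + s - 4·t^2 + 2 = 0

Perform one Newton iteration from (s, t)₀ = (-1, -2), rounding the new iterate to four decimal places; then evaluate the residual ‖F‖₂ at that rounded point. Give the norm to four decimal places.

1.9694

At (-1, -2): F = (3.367879, -10.0000).
Jacobian J = [[4·s·t + 2·t^2 + exp(s) + 4, 2·s^2 + 4·s·t + 10·t], [10·s + 1, -8·t]].
At the point, J = [[20.367879, -10.0000], [-9.0000, 16.0000]] (det J = 235.886071).
Solving J·Δ = −F gives Δ = (0.1955, 0.7350).
Then the next iterate is (s, t)₁ = (-0.8045, -1.2650).
Re-evaluating at (-0.8045, -1.2650): F = (0.018207, -1.969299), so ‖F‖₂ = 1.9694.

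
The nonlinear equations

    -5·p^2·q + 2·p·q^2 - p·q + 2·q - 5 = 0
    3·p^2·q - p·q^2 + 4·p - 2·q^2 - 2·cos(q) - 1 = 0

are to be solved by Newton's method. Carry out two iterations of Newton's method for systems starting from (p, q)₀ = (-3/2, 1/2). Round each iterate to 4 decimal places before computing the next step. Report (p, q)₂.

At (-3/2, 1/2): F = (-9.6250, -5.505165).
Jacobian J = [[-10·p·q + 2·q^2 - q, -5·p^2 + 4·p·q - p + 2], [6·p·q - q^2 + 4, 3·p^2 - 2·p·q - 4·q + 2·sin(q)]].
At the point, J = [[7.5000, -10.7500], [-0.7500, 7.208851]] (det J = 46.003883).
Solving J·Δ = −F gives Δ = (2.7947, 1.0544).
Then the next iterate is (p, q)₁ = (1.2947, 1.5544).
Round to (1.2947, 1.5544) and repeat: F = (-10.675079, 4.002169), J = [[-16.846898, 0.373986], [13.658731, -3.214088]].
Δ = (-0.6691, -1.5984), so (p, q)₂ = (0.6256, -0.0440).

(0.6256, -0.0440)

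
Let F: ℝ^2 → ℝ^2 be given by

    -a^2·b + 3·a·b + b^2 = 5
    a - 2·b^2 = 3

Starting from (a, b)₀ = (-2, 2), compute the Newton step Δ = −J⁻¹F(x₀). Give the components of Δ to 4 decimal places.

(0.8491, -1.5189)

At (-2, 2): F = (-21.0000, -13.0000).
Jacobian J = [[-2·a·b + 3·b, -a^2 + 3·a + 2·b], [1, -4·b]].
At the point, J = [[14.0000, -6.0000], [1.0000, -8.0000]] (det J = -106.0000).
Solving J·Δ = −F gives Δ = (0.8491, -1.5189).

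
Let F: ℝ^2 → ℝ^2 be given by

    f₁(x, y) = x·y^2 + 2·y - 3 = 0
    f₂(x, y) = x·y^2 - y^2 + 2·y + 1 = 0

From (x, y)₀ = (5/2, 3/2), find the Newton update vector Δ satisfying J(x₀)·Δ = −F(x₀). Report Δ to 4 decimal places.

(-4.9630, 0.5833)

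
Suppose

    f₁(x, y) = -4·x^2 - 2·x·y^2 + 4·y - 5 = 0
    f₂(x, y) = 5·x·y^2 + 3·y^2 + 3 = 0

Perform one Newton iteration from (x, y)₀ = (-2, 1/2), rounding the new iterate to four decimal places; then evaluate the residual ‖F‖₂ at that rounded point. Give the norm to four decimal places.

At (-2, 1/2): F = (-18.0000, 1.2500).
Jacobian J = [[-8·x - 2·y^2, -4·x·y + 4], [5·y^2, 10·x·y + 6·y]].
At the point, J = [[15.5000, 8.0000], [1.2500, -7.0000]] (det J = -118.5000).
Solving J·Δ = −F gives Δ = (0.9789, 0.3534).
Then the next iterate is (x, y)₁ = (-1.0211, 0.8534).
Re-evaluating at (-1.0211, 0.8534): F = (-4.269664, 1.466582), so ‖F‖₂ = 4.5145.

4.5145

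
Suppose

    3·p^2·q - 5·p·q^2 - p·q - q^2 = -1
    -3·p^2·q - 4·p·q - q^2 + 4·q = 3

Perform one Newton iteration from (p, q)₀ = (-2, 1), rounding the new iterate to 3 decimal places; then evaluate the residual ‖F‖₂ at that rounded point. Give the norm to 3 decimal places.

7.187

At (-2, 1): F = (24.000, -4.000).
Jacobian J = [[6·p·q - 5·q^2 - q, 3·p^2 - 10·p·q - p - 2·q], [-6·p·q - 4·q, -3·p^2 - 4·p - 2·q + 4]].
At the point, J = [[-18.000, 32.000], [8.000, -2.000]] (det J = -220.000).
Solving J·Δ = −F gives Δ = (0.364, -0.545).
Then the next iterate is (p, q)₁ = (-1.636, 0.455).
Re-evaluating at (-1.636, 0.455): F = (6.88424, -2.06292), so ‖F‖₂ = 7.187.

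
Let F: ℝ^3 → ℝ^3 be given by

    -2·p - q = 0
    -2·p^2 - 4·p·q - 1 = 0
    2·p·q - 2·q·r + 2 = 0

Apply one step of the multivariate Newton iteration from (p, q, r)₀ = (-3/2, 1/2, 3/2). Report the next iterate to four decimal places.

At (-3/2, 1/2, 3/2): F = (2.5000, -2.5000, -1.0000).
Jacobian J = [[-2, -1, 0], [-4·p - 4·q, -4·p, 0], [2·q, 2·p - 2·r, -2·q]].
At the point, J = [[-2.0000, -1.0000, 0.0000], [4.0000, 6.0000, 0.0000], [1.0000, -6.0000, -1.0000]] (det J = 8.0000).
Solving J·Δ = −F gives Δ = (1.5625, -0.6250, 4.3125).
Then the next iterate is (p, q, r)₁ = (0.0625, -0.1250, 5.8125).

(0.0625, -0.1250, 5.8125)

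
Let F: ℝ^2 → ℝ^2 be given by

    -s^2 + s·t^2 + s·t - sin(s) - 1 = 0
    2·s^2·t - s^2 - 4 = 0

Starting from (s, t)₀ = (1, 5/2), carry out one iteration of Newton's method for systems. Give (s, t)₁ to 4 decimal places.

(1.3321, 1.1715)

At (1, 5/2): F = (5.908529, 0.0000).
Jacobian J = [[-2·s + t^2 + t - cos(s), 2·s·t + s], [4·s·t - 2·s, 2·s^2]].
At the point, J = [[6.209698, 6.0000], [8.0000, 2.0000]] (det J = -35.580605).
Solving J·Δ = −F gives Δ = (0.3321, -1.3285).
Then the next iterate is (s, t)₁ = (1.3321, 1.1715).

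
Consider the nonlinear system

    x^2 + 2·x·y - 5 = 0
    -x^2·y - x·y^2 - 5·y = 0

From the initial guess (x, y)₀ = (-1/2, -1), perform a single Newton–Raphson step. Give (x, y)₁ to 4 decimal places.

At (-1/2, -1): F = (-3.7500, 5.7500).
Jacobian J = [[2·x + 2·y, 2·x], [-2·x·y - y^2, -x^2 - 2·x·y - 5]].
At the point, J = [[-3.0000, -1.0000], [-2.0000, -6.2500]] (det J = 16.7500).
Solving J·Δ = −F gives Δ = (-1.7425, 1.4776).
Then the next iterate is (x, y)₁ = (-2.2425, 0.4776).

(-2.2425, 0.4776)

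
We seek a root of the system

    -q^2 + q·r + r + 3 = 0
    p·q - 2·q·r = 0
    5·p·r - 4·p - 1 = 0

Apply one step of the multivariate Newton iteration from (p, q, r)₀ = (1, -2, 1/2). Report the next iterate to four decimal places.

(3.5000, -1.3889, 1.7500)

At (1, -2, 1/2): F = (-1.5000, 0.0000, -2.5000).
Jacobian J = [[0, -2·q + r, q + 1], [q, p - 2·r, -2·q], [5·r - 4, 0, 5·p]].
At the point, J = [[0.0000, 4.5000, -1.0000], [-2.0000, 0.0000, 4.0000], [-1.5000, 0.0000, 5.0000]] (det J = 18.0000).
Solving J·Δ = −F gives Δ = (2.5000, 0.6111, 1.2500).
Then the next iterate is (p, q, r)₁ = (3.5000, -1.3889, 1.7500).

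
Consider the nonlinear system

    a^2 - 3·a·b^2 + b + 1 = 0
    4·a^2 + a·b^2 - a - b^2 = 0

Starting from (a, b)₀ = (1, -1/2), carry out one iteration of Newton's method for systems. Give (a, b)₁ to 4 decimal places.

(0.5862, -0.5582)

At (1, -1/2): F = (0.7500, 3.0000).
Jacobian J = [[2·a - 3·b^2, -6·a·b + 1], [8·a + b^2 - 1, 2·a·b - 2·b]].
At the point, J = [[1.2500, 4.0000], [7.2500, 0.0000]] (det J = -29.0000).
Solving J·Δ = −F gives Δ = (-0.4138, -0.0582).
Then the next iterate is (a, b)₁ = (0.5862, -0.5582).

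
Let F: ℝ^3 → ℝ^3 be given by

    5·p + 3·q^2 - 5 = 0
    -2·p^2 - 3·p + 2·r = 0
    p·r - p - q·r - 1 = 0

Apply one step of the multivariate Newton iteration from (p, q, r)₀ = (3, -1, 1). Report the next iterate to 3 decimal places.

(1.360, -0.200, 1.200)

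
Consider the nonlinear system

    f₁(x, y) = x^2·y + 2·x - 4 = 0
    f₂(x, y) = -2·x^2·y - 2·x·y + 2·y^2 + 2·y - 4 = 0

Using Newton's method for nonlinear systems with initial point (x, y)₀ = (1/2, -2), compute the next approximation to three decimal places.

(13.250, 12.000)

At (1/2, -2): F = (-3.500, 3.000).
Jacobian J = [[2·x·y + 2, x^2], [-4·x·y - 2·y, -2·x^2 - 2·x + 4·y + 2]].
At the point, J = [[0.000, 0.250], [8.000, -7.500]] (det J = -2.000).
Solving J·Δ = −F gives Δ = (12.750, 14.000).
Then the next iterate is (x, y)₁ = (13.250, 12.000).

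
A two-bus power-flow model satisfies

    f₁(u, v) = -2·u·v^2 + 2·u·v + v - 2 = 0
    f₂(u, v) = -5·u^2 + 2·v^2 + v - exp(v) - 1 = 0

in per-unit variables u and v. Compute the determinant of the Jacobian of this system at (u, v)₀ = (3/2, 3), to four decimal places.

-124.9736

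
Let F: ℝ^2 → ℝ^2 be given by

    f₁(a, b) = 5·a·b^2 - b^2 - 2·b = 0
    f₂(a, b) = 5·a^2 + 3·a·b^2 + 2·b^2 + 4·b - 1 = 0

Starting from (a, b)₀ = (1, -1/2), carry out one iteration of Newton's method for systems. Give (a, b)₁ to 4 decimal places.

(0.7233, -0.2243)

At (1, -1/2): F = (2.0000, 3.2500).
Jacobian J = [[5·b^2, 10·a·b - 2·b - 2], [10·a + 3·b^2, 6·a·b + 4·b + 4]].
At the point, J = [[1.2500, -6.0000], [10.7500, -1.0000]] (det J = 63.2500).
Solving J·Δ = −F gives Δ = (-0.2767, 0.2757).
Then the next iterate is (a, b)₁ = (0.7233, -0.2243).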